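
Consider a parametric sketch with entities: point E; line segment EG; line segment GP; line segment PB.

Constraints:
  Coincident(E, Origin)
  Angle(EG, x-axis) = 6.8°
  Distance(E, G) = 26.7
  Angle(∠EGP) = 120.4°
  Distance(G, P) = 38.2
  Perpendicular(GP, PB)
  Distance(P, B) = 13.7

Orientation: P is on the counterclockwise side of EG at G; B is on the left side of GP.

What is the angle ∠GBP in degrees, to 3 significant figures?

70.3°

E is at the origin; EG runs at 6.8° with length 26.7, so G = 26.7·(cos 6.8°, sin 6.8°) = (26.5, 3.16). ∠EGP = 120.4°, so GP runs at 6.8° + (180° − 120.4°) = 66.4° from the x-axis; with |GP| = 38.2, P = G + 38.2·(cos 66.4°, sin 66.4°) = (41.8, 38.2). GP is perpendicular to PB; with |PB| = 13.7 on the left of GP, B = P + 13.7·(-0.916, 0.400) = (29.3, 43.7). Then cos ∠GBP = BG·BP / (|BG||BP|), giving 70.3°.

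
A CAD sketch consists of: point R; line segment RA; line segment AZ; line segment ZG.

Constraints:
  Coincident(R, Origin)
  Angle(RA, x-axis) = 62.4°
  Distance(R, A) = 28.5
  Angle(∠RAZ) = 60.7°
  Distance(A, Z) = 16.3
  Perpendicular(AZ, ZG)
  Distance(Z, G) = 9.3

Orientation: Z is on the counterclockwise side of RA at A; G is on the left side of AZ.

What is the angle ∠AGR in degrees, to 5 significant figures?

111.11°

∠RAZ = 60.7°, so AZ runs at 62.4° + (180° − 60.7°) = 181.70° from the x-axis; with |AZ| = 16.3, Z = A + 16.3·(cos 181.70°, sin 181.70°) = (-3.0889, 24.773). The perpendicularity gives ZG at right angles to AZ; with |ZG| = 9.3 on the left of AZ, G = Z + 9.3·(0.029666, -0.99956) = (-2.8130, 15.477). Then cos ∠AGR = GA·GR / (|GA||GR|), giving 111.11°.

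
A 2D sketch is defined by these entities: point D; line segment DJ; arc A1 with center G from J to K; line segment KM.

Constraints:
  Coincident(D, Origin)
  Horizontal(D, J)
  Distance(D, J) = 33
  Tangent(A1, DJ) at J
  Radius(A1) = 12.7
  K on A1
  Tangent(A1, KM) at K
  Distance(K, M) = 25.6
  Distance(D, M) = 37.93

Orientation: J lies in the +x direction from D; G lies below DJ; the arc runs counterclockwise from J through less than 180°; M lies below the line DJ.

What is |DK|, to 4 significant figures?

22.86

D is at the origin; DJ is horizontal with |DJ| = 33.0 and J on the +x side, so J = (33.00, 0.000). Since A1 is tangent to DJ there, GJ ⟂ DJ, so G = J + (0, -12.7) = (33.00, -12.70). Since GK ⟂ KM (tangency), |GM| = √(12.7² + 25.6²) = 28.58 regardless of where K sits on A1. So M lies on both circle(D, 37.93) and circle(G, 28.58); the below-DJ intersection is M = (14.95, -34.86). K is the foot of the tangent from M: K = (20.61, -9.892).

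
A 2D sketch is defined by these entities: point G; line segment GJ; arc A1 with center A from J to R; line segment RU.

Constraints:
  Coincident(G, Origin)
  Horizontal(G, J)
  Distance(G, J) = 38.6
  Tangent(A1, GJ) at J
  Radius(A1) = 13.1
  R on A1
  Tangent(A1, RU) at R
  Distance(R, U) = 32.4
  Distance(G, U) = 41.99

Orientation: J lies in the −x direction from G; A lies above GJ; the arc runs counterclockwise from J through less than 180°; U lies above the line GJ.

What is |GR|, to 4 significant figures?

27.67

G is at the origin; G and J share the same y with |GJ| = 38.6 and J on the −x side, so J = (-38.60, 0.000). Since A1 is tangent to GJ there, AJ ⟂ GJ, so A = J + (0, 13.1) = (-38.60, 13.10). Since AR ⟂ RU (tangency), |AU| = √(13.1² + 32.4²) = 34.95 regardless of where R sits on A1. So U lies on both circle(G, 41.99) and circle(A, 34.95); the above-GJ intersection is U = (-15.27, 39.12). R is the foot of the tangent from U: R = (-26.28, 8.647).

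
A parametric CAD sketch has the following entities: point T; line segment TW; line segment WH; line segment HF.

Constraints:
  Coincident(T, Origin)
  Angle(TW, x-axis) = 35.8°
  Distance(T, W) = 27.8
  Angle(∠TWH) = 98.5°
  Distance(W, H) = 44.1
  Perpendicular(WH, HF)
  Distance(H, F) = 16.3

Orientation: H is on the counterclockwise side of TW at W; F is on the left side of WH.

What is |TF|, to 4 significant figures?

49.49

∠TWH = 98.5°, so WH runs at 35.8° + (180° − 98.5°) = 117.3° from the x-axis; with |WH| = 44.1, H = W + 44.1·(cos 117.3°, sin 117.3°) = (2.321, 55.45). The perpendicularity gives HF at right angles to WH; with |HF| = 16.3 on the left of WH, F = H + 16.3·(-0.8886, -0.4586) = (-12.16, 47.97). Then |TF| = |F − T| = 49.49.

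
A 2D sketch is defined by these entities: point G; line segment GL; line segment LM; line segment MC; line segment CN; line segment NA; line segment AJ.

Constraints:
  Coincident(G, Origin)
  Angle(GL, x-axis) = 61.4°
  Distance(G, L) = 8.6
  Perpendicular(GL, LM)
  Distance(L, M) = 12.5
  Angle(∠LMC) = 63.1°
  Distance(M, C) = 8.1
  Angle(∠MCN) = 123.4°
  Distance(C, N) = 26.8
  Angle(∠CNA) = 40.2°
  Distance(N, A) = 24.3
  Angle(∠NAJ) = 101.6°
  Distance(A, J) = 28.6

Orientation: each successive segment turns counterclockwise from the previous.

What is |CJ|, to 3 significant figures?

14.4

G is at the origin; GL runs at 61.4° with length 8.6, so L = (4.12, 7.55). GL ⟂ LM, so LM runs at 151°; with |LM| = 12.5, M = (-6.86, 13.5). ∠LMC = 63.1° gives MC at -91.7° from the x-axis; with |MC| = 8.1, C = (-7.10, 5.44). ∠MCN = 123.4° gives CN at -35.1° from the x-axis; with |CN| = 26.8, N = (14.8, -9.97). ∠CNA = 40.2° gives NA at 105° from the x-axis; with |NA| = 24.3, A = (8.66, 13.5). ∠NAJ = 101.6° gives AJ at -177° from the x-axis; with |AJ| = 28.6, J = (-19.9, 12.0). Then |CJ| = |J − C| = 14.4.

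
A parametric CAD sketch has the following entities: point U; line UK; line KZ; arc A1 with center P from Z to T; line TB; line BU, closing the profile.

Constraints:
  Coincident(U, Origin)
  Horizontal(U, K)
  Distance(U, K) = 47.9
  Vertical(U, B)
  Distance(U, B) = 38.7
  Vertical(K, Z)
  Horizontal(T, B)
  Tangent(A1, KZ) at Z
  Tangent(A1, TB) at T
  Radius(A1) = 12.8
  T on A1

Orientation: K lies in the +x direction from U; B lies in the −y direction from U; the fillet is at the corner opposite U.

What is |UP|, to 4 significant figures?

43.62

U is at the origin; UK is horizontal with |UK| = 47.9 and K on the +x side, so K = (47.90, 0.000). U and B share the same x with |UB| = 38.7 and B on the −y side, so B = (0.000, -38.70). The virtual corner opposite U is at (47.90, -38.70). A1 meets KZ tangentially, so PZ is at right angles to KZ and A1 meets TB tangentially, so PT is at right angles to TB, with radius 12.8, so the center P sits 12.8 in from both sides at P = (35.10, -25.90). Then |UP| = |P − U| = 43.62.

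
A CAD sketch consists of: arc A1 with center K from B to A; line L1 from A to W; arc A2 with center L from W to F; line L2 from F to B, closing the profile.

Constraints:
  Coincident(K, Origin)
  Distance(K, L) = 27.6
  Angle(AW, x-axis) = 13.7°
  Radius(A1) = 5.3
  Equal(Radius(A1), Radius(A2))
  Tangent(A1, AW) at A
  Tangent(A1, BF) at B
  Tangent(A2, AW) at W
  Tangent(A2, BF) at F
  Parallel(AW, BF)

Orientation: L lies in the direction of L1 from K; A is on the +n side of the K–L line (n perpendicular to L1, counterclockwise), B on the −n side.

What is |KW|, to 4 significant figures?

28.10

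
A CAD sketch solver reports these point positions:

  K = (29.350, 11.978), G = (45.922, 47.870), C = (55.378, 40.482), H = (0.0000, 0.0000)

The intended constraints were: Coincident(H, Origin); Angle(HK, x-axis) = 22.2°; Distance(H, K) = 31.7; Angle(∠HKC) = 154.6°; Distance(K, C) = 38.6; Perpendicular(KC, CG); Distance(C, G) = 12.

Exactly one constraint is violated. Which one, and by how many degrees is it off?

Perpendicular(KC, CG) — off by 4.40°.

H = (0.00, 0.00) ✓; HK at 22.20° ✓; |HK| = 31.70 ✓; ∠HKC = 154.6° ✓; |KC| = 38.60 ✓; ∠(KC, CG) = 94.40° ✗; |CG| = 12.00 ✓.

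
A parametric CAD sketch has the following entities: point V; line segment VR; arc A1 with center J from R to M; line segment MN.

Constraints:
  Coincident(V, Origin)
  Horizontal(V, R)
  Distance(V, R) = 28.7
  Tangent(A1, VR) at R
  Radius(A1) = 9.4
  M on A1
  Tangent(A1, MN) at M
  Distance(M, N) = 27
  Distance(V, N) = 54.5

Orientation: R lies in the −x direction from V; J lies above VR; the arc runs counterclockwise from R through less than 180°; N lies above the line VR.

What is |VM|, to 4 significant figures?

27.60

V is at the origin; V and R share the same y with |VR| = 28.7 and R on the −x side, so R = (-28.70, 0.000). Tangency of A1 to VR means the radius JR is perpendicular to VR, so J = R + (0, 9.4) = (-28.70, 9.400). Since JM ⟂ MN (tangency), |JN| = √(9.4² + 27.0²) = 28.59 regardless of where M sits on A1. So N lies on both circle(V, 54.5) and circle(J, 28.59); the above-VR intersection is N = (-42.03, 34.69). M is the foot of the tangent from N: M = (-22.29, 16.27).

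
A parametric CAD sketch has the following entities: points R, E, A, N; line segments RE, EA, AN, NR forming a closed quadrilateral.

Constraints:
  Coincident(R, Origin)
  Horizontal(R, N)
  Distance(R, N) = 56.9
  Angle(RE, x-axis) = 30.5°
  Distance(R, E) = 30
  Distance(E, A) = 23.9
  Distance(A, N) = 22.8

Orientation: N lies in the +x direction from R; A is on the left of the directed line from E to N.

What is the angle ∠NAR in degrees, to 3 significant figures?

86.8°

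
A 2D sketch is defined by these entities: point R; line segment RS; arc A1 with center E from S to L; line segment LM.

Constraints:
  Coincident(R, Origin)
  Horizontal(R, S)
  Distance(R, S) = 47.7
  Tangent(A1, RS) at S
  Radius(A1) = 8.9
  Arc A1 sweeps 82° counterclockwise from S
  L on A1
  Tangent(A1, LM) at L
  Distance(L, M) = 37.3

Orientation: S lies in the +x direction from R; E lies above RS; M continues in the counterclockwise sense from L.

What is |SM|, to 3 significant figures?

46.7

R is at the origin; RS is horizontal with |RS| = 47.7 and S on the +x side, so S = (47.7, 0.00). The tangent condition forces ES to be normal to RS, so E = S + (0, 8.9) = (47.7, 8.90). On A1, S sits at bearing -90° from E; an 82° counterclockwise sweep puts L at bearing -8°, so L = E + 8.9·(cos -8°, sin -8°) = (56.5, 7.66). A1 meets LM tangentially, so EL is at right angles to LM, so LM runs along (−sin -8°, cos -8°); with |LM| = 37.3, M = (61.7, 44.6). Then |SM| = |M − S| = 46.7.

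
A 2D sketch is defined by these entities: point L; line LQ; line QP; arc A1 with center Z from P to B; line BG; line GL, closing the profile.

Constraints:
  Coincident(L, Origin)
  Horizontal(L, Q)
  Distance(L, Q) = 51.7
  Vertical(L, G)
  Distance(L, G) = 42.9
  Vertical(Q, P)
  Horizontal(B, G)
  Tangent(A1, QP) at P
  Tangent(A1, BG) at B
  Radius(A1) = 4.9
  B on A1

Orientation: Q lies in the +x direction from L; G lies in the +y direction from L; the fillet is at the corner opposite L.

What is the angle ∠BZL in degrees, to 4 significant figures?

129.1°

L is at the origin; LQ is horizontal with |LQ| = 51.7 and Q on the +x side, so Q = (51.70, 0.000). LG is vertical with |LG| = 42.9 and G on the +y side, so G = (0.000, 42.90). The virtual corner opposite L is at (51.70, 42.90). A1 meets QP tangentially, so ZP is at right angles to QP and tangency of A1 to BG means the radius ZB is perpendicular to BG, with radius 4.9, so the center Z sits 4.9 in from both sides at Z = (46.80, 38.00). That places the tangent points at P = (51.70, 38.00) on QP and B = (46.80, 42.90) on BG. Then cos ∠BZL = ZB·ZL / (|ZB||ZL|), giving 129.1°.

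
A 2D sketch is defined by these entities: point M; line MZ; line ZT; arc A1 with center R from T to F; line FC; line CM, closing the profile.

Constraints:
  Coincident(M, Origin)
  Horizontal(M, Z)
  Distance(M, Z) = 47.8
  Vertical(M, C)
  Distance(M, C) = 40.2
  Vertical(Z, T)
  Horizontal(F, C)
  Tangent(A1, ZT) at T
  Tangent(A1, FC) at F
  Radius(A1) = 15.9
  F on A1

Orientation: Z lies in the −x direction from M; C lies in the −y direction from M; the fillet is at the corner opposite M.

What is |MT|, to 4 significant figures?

53.62

M is at the origin; M and Z share the same y with |MZ| = 47.8 and Z on the −x side, so Z = (-47.80, 0.000). M and C share the same x with |MC| = 40.2 and C on the −y side, so C = (0.000, -40.20). The virtual corner opposite M is at (-47.80, -40.20). Since A1 is tangent to ZT there, RT ⟂ ZT and since A1 is tangent to FC there, RF ⟂ FC, with radius 15.9, so the center R sits 15.9 in from both sides at R = (-31.90, -24.30). That places the tangent points at T = (-47.80, -24.30) on ZT and F = (-31.90, -40.20) on FC. Then |MT| = |T − M| = 53.62.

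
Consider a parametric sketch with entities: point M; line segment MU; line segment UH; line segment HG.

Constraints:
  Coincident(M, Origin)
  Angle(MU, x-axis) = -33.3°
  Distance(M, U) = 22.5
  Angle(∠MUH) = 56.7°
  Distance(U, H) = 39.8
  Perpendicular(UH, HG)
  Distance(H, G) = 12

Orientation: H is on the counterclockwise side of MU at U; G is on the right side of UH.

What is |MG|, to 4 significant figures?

41.26

M is at the origin; MU runs at -33.3° with length 22.5, so U = 22.5·(cos -33.3°, sin -33.3°) = (18.81, -12.35). ∠MUH = 56.7°, so UH runs at -33.3° + (180° − 56.7°) = 90.00° from the x-axis; with |UH| = 39.8, H = U + 39.8·(cos 90.00°, sin 90.00°) = (18.81, 27.45). UH ⟂ HG; with |HG| = 12.0 on the right of UH, G = H + 12.0·(1.000, -6.123e-17) = (30.81, 27.45). Then |MG| = |G − M| = 41.26.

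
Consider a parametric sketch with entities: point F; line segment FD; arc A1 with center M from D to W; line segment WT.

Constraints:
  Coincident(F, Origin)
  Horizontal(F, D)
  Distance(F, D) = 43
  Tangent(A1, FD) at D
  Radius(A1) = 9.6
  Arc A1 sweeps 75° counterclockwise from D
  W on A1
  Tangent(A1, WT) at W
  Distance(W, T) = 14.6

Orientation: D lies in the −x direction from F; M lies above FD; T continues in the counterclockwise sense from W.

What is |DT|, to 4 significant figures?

24.91

F is at the origin; FD is horizontal with |FD| = 43.0 and D on the −x side, so D = (-43.00, 0.000). A1 meets FD tangentially, so MD is at right angles to FD, so M = D + (0, 9.6) = (-43.00, 9.600). On A1, D sits at bearing -90° from M; a 75° counterclockwise sweep puts W at bearing -15°, so W = M + 9.6·(cos -15°, sin -15°) = (-33.73, 7.115). Tangency of A1 to WT means the radius MW is perpendicular to WT, so WT runs along (−sin -15°, cos -15°); with |WT| = 14.6, T = (-29.95, 21.22). Then |DT| = |T − D| = 24.91.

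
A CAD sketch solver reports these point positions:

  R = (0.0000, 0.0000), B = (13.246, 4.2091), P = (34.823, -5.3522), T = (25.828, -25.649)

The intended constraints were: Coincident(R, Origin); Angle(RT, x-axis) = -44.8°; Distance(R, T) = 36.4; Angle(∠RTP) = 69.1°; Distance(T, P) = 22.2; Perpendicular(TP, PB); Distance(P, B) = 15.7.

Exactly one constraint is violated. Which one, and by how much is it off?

Distance(P, B) = 15.7 — off by 7.90.

R = (0.00, 0.00) ✓; RT at -44.80° ✓; |RT| = 36.40 ✓; ∠RTP = 69.10° ✓; |TP| = 22.20 ✓; ∠(TP, PB) = 90.00° ✓; |PB| = 23.60 ✗.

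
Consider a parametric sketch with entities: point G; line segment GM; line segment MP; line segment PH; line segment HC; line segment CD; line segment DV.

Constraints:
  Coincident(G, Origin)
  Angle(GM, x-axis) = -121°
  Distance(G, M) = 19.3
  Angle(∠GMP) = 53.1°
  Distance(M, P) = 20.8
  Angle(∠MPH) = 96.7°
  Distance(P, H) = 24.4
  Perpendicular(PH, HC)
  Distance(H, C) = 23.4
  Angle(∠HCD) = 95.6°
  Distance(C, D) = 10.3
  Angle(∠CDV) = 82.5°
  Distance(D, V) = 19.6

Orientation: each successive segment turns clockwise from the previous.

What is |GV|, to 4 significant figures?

6.158

G is at the origin; GM runs at -121.0° with length 19.3, so M = (-9.940, -16.54). ∠GMP = 53.1° gives MP at 112.1° from the x-axis; with |MP| = 20.8, P = (-17.77, 2.728). ∠MPH = 96.7° gives PH at 28.80° from the x-axis; with |PH| = 24.4, H = (3.616, 14.48). The perpendicularity gives HC at right angles to PH, so HC runs at -61.20°; with |HC| = 23.4, C = (14.89, -6.022). ∠HCD = 95.6° gives CD at -145.6° from the x-axis; with |CD| = 10.3, D = (6.391, -11.84). ∠CDV = 82.5° gives DV at 116.9° from the x-axis; with |DV| = 19.6, V = (-2.477, 5.638). Then |GV| = |V − G| = 6.158.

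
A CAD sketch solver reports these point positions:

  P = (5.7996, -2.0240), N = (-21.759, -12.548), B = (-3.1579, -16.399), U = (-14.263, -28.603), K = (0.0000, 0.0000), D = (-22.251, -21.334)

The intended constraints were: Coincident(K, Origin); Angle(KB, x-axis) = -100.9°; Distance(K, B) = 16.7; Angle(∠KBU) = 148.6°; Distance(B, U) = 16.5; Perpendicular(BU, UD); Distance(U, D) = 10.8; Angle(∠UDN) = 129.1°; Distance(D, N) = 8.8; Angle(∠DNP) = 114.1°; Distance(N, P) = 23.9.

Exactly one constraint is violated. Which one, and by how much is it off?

Distance(N, P) = 23.9 — off by 5.60.

K = (0.00, 0.00) ✓; KB at -100.9° ✓; |KB| = 16.70 ✓; ∠KBU = 148.6° ✓; |BU| = 16.50 ✓; ∠(BU, UD) = 90.00° ✓; |UD| = 10.80 ✓; ∠UDN = 129.1° ✓; |DN| = 8.800 ✓; ∠DNP = 114.1° ✓; |NP| = 29.50 ✗.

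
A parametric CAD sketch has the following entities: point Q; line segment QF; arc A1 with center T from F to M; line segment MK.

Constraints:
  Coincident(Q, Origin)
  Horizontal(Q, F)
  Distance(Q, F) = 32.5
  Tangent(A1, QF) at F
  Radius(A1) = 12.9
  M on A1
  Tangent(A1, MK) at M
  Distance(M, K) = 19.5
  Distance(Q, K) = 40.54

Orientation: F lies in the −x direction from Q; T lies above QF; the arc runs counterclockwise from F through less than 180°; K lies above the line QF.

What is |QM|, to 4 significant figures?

24.51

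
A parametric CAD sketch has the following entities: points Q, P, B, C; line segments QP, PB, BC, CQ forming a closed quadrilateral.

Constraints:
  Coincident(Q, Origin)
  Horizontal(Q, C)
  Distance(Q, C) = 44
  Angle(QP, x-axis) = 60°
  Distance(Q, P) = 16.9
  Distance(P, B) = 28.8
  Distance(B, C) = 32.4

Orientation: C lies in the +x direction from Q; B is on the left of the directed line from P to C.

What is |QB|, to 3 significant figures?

44.5

Q is at the origin; Q and C share the same y with |QC| = 44.0 and C in +x, so C = (44.0, 0). QP runs at 60.0° with |QP| = 16.9, so P = (8.45, 14.6). B is determined by |PB| = 28.8 and |BC| = 32.4 together: it lies at the intersection of circle(P, 28.8) and circle(C, 32.4). With |PC| = 38.4, the foot of the radical line on PC is 16.4 from P and the perpendicular offset is √(28.8² − 16.4²) = 23.7. Taking the left-of-PC solution: B = (32.6, 30.3).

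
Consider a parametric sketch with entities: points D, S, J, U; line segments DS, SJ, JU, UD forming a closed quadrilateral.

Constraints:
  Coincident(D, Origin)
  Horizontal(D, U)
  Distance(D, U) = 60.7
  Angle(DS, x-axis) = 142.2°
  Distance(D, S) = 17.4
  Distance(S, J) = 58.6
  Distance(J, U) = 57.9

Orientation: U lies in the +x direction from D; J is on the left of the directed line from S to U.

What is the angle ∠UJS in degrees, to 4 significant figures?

80.41°

Checks: |SJ| = 58.60 ✓; |JU| = 57.90 ✓.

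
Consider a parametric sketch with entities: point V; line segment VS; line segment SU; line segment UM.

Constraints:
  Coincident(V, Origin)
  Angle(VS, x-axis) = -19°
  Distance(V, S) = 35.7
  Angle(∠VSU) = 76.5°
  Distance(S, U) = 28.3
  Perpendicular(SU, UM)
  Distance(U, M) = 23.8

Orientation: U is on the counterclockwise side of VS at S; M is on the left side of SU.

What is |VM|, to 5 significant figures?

22.754

∠VSU = 76.5°, so SU runs at -19.0° + (180° − 76.5°) = 84.500° from the x-axis; with |SU| = 28.3, U = S + 28.3·(cos 84.500°, sin 84.500°) = (36.467, 16.547). SU ⟂ UM; with |UM| = 23.8 on the left of SU, M = U + 23.8·(-0.99540, 0.095846) = (12.777, 18.828). Then |VM| = |M − V| = 22.754.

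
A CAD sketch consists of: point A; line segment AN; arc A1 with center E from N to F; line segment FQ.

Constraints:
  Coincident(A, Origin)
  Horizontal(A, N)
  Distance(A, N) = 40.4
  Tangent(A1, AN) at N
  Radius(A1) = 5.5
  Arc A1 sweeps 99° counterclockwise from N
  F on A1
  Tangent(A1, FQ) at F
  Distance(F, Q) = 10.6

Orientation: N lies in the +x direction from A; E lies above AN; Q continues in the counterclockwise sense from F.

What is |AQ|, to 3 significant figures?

47.3

On A1, N sits at bearing -90° from E; a 99° counterclockwise sweep puts F at bearing 9°, so F = E + 5.5·(cos 9°, sin 9°) = (45.8, 6.36). A1 meets FQ tangentially, so EF is at right angles to FQ, so FQ runs along (−sin 9°, cos 9°); with |FQ| = 10.6, Q = (44.2, 16.8). Then |AQ| = |Q − A| = 47.3.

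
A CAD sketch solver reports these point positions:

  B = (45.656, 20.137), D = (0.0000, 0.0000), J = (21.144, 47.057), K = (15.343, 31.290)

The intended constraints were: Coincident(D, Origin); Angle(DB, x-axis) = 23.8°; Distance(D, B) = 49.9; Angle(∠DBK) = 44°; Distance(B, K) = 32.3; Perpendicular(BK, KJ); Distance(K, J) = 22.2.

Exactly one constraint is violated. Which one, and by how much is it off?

Distance(K, J) = 22.2 — off by 5.40.

D = (0.00, 0.00) ✓; DB at 23.80° ✓; |DB| = 49.90 ✓; ∠DBK = 44.00° ✓; |BK| = 32.30 ✓; ∠(BK, KJ) = 90.00° ✓; |KJ| = 16.80 ✗.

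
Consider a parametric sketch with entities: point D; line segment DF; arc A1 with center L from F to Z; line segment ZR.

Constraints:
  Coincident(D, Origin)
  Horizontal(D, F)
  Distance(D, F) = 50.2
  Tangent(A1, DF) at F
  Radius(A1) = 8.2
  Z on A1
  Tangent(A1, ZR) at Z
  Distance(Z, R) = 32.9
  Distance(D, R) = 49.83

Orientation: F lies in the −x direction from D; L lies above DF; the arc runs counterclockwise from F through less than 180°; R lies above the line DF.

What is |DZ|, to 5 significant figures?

42.745

D is at the origin; DF is horizontal with |DF| = 50.2 and F on the −x side, so F = (-50.200, 0.0000). Tangency of A1 to DF means the radius LF is perpendicular to DF, so L = F + (0, 8.2) = (-50.200, 8.2000). Since LZ ⟂ ZR (tangency), |LR| = √(8.2² + 32.9²) = 33.906 regardless of where Z sits on A1. So R lies on both circle(D, 49.83) and circle(L, 33.906); the above-DF intersection is R = (-32.943, 37.387). Z is the foot of the tangent from R: Z = (-42.342, 5.8576).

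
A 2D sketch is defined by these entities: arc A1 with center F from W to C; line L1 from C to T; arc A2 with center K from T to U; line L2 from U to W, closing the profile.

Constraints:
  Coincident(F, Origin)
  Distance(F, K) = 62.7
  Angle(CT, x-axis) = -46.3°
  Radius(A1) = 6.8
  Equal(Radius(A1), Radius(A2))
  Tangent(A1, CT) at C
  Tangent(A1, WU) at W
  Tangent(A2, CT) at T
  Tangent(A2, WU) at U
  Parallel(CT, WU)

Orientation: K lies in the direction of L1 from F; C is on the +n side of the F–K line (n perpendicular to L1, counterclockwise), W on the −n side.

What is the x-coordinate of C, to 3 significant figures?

4.92

The slot axis is L1's direction at -46.3°, so u = (cos -46.3°, sin -46.3°) = (0.691, -0.723) and n = (−sin -46.3°, cos -46.3°) = (0.723, 0.691). F is at the origin and K lies 62.7 along u from F, so K = 62.7·u = (43.3, -45.3). Tangency of A1 to both parallel lines with radius 6.8 puts C and W at F ± 6.8·n: C = (4.92, 4.70), W = (-4.92, -4.70). So C.x = 4.92.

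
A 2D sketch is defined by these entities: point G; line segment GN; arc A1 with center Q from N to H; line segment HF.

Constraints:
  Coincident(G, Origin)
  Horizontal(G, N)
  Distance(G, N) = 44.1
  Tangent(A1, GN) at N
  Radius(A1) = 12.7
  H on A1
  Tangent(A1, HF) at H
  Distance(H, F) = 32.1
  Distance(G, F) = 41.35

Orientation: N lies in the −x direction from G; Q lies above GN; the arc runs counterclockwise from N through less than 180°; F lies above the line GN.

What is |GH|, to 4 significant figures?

33.38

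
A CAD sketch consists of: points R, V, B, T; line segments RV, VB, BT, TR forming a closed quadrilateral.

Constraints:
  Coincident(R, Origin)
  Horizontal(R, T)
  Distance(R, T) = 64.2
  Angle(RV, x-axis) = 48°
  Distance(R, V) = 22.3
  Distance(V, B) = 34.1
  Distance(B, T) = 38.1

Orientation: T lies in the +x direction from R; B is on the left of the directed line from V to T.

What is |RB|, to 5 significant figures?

55.621

R is at the origin; R and T share the same y with |RT| = 64.2 and T in +x, so T = (64.2, 0). RV runs at 48.0° with |RV| = 22.3, so V = (14.922, 16.572). B is determined by |VB| = 34.1 and |BT| = 38.1 together: it lies at the intersection of circle(V, 34.1) and circle(T, 38.1). With |VT| = 51.990, the foot of the radical line on VT is 23.218 from V and the perpendicular offset is √(34.1² − 23.218²) = 24.975. Taking the left-of-VT solution: B = (44.889, 32.844).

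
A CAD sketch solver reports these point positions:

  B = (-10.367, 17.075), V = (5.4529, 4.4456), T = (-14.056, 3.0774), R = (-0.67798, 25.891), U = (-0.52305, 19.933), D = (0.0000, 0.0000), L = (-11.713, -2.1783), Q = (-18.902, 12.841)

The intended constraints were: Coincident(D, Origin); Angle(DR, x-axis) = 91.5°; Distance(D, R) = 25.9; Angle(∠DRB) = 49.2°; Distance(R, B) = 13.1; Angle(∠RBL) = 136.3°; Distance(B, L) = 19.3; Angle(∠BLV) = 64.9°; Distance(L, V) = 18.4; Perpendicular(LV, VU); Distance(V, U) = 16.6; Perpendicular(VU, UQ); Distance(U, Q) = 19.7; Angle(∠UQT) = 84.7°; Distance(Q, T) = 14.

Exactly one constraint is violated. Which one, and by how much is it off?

Distance(Q, T) = 14 — off by 3.10.

D = (0.00, 0.00) ✓; DR at 91.50° ✓; |DR| = 25.90 ✓; ∠DRB = 49.20° ✓; |RB| = 13.10 ✓; ∠RBL = 136.3° ✓; |BL| = 19.30 ✓; ∠BLV = 64.90° ✓; |LV| = 18.40 ✓; ∠(LV, VU) = 90.00° ✓; |VU| = 16.60 ✓; ∠(VU, UQ) = 90.00° ✓; |UQ| = 19.70 ✓; ∠UQT = 84.70° ✓; |QT| = 10.90 ✗.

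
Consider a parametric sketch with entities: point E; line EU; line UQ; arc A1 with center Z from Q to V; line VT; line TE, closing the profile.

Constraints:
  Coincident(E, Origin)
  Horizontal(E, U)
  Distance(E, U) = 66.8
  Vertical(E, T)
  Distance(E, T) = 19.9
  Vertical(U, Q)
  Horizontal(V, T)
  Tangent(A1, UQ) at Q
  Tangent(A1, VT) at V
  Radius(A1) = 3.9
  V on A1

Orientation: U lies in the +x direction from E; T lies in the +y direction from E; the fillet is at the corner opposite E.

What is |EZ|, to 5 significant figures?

64.903

E is at the origin; E and U share the same y with |EU| = 66.8 and U on the +x side, so U = (66.800, 0.0000). E and T share the same x with |ET| = 19.9 and T on the +y side, so T = (0.0000, 19.900). The virtual corner opposite E is at (66.800, 19.900). Since A1 is tangent to UQ there, ZQ ⟂ UQ and the tangent condition forces ZV to be normal to VT, with radius 3.9, so the center Z sits 3.9 in from both sides at Z = (62.900, 16.000). Then |EZ| = |Z − E| = 64.903.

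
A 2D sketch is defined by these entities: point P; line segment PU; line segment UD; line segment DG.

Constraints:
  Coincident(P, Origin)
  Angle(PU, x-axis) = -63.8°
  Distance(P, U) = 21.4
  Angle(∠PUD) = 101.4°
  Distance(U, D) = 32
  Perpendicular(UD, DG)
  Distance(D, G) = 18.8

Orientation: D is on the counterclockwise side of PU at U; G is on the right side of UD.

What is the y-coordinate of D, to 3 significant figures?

-11.0

P is at the origin; PU runs at -63.8° with length 21.4, so U = 21.4·(cos -63.8°, sin -63.8°) = (9.45, -19.2). ∠PUD = 101.4°, so UD runs at -63.8° + (180° − 101.4°) = 14.8° from the x-axis; with |UD| = 32.0, D = U + 32.0·(cos 14.8°, sin 14.8°) = (40.4, -11.0). So D.y = -11.0.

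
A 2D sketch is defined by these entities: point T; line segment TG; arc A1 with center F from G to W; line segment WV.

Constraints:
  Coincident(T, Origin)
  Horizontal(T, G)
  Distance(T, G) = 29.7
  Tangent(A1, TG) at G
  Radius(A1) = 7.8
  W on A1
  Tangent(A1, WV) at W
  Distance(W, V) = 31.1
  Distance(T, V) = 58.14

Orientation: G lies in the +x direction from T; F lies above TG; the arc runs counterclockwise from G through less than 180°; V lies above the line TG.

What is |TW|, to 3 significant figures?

37.6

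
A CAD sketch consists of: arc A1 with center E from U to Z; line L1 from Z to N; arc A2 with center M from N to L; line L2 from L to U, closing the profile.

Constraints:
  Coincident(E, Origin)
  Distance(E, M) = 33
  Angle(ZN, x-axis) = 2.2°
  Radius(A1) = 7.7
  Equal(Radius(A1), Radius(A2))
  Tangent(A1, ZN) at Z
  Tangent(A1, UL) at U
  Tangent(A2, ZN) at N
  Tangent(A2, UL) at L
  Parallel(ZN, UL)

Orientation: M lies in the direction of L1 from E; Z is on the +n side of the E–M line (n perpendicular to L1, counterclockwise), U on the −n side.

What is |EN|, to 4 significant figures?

33.89

Tangency of A1 to both parallel lines with radius 7.7 puts Z and U at E ± 7.7·n: Z = (-0.2956, 7.694), U = (0.2956, -7.694). Equal radii place N and L the same way about M: N = M + 7.7·n = (32.68, 8.961), L = M − 7.7·n = (33.27, -6.428). Then |EN| = |N − E| = 33.89.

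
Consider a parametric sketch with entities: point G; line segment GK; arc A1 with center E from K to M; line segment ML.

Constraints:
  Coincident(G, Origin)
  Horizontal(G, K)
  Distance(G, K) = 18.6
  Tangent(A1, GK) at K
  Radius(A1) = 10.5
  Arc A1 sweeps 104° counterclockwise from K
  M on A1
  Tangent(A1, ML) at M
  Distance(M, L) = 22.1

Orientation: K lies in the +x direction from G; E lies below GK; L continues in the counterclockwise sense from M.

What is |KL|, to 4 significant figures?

34.82

G is at the origin; GK is horizontal with |GK| = 18.6 and K on the +x side, so K = (18.60, 0.000). The tangent condition forces EK to be normal to GK, so E = K + (0, -10.5) = (18.60, -10.50). On A1, K sits at bearing 90° from E; a 104° counterclockwise sweep puts M at bearing 194°, so M = E + 10.5·(cos 194°, sin 194°) = (8.412, -13.04). Tangency of A1 to ML means the radius EM is perpendicular to ML, so ML runs along (−sin 194°, cos 194°); with |ML| = 22.1, L = (13.76, -34.48). Then |KL| = |L − K| = 34.82.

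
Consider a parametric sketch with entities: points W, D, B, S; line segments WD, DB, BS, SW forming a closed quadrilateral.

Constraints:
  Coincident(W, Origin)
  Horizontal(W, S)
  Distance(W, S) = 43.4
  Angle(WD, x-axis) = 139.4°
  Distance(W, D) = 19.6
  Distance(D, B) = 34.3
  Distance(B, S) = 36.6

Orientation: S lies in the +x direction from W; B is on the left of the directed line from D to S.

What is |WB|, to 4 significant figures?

30.54

W is at the origin; W and S share the same y with |WS| = 43.4 and S in +x, so S = (43.4, 0). WD runs at 139.4° with |WD| = 19.6, so D = (-14.88, 12.76). B is determined by |DB| = 34.3 and |BS| = 36.6 together: it lies at the intersection of circle(D, 34.3) and circle(S, 36.6). With |DS| = 59.66, the foot of the radical line on DS is 28.46 from D and the perpendicular offset is √(34.3² − 28.46²) = 19.14. Taking the left-of-DS solution: B = (17.02, 25.37).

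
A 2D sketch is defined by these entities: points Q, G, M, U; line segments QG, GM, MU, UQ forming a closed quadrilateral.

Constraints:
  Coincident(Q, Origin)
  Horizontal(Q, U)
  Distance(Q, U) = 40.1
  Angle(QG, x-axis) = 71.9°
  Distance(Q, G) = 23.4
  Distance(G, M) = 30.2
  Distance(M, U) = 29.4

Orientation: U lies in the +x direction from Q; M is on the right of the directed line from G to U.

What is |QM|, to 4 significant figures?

13.97

Checks: |GM| = 30.20 ✓; |MU| = 29.40 ✓.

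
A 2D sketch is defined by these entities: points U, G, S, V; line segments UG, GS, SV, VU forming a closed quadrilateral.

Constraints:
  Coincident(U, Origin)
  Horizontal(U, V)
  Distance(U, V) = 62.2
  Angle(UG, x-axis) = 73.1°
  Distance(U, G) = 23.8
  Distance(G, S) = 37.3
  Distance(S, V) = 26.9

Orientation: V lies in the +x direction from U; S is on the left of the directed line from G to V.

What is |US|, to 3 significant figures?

48.4

Checks: |GS| = 37.30 ✓; |SV| = 26.90 ✓.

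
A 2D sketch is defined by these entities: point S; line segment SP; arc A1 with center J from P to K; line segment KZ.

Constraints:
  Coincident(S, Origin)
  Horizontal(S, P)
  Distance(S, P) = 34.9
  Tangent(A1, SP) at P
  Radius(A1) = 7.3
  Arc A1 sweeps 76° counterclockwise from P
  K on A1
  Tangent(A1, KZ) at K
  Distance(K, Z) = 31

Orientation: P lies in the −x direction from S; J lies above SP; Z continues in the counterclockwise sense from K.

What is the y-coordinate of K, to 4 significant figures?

5.534

Since A1 is tangent to SP there, JP ⟂ SP, so J = P + (0, 7.3) = (-34.90, 7.300). On A1, P sits at bearing -90° from J; a 76° counterclockwise sweep puts K at bearing -14°, so K = J + 7.3·(cos -14°, sin -14°) = (-27.82, 5.534). So K.y = 5.534.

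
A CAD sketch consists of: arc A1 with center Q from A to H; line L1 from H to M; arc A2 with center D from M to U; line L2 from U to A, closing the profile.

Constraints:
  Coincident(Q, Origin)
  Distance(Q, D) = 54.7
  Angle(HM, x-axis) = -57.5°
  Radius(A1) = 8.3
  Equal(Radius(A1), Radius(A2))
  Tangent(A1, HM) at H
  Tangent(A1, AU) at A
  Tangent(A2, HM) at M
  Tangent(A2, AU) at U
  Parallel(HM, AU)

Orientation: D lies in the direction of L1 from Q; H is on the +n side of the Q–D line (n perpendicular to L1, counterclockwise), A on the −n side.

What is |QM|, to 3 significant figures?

55.3

The slot axis is L1's direction at -57.5°, so u = (cos -57.5°, sin -57.5°) = (0.537, -0.843) and n = (−sin -57.5°, cos -57.5°) = (0.843, 0.537). Q is at the origin and D lies 54.7 along u from Q, so D = 54.7·u = (29.4, -46.1). Tangency of A1 to both parallel lines with radius 8.3 puts H and A at Q ± 8.3·n: H = (7.00, 4.46), A = (-7.00, -4.46). Equal radii place M and U the same way about D: M = D + 8.3·n = (36.4, -41.7), U = D − 8.3·n = (22.4, -50.6). Then |QM| = |M − Q| = 55.3.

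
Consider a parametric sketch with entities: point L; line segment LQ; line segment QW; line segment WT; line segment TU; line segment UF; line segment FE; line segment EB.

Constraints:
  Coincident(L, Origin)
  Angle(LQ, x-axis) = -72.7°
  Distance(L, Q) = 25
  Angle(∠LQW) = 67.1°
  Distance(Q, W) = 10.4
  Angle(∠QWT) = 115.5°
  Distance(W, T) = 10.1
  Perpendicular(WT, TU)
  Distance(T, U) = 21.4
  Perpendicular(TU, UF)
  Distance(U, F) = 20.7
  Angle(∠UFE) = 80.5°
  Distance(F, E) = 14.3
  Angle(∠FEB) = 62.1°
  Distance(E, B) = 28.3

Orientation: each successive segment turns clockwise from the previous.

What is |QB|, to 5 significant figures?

24.049

∠UFE = 80.5° gives FE at -169.60° from the x-axis; with |FE| = 14.3, E = (6.7491, -28.119). ∠FEB = 62.1° gives EB at 72.500° from the x-axis; with |EB| = 28.3, B = (15.259, -1.1283). Then |QB| = |B − Q| = 24.049.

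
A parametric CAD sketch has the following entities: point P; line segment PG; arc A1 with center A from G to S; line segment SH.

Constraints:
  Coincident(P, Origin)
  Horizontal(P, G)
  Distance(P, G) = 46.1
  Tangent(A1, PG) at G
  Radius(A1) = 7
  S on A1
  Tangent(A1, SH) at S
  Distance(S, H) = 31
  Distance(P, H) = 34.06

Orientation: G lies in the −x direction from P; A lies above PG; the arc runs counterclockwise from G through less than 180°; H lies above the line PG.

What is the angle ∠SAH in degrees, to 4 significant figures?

77.28°

Checks: P.y = 0.00, G.y = 0.00 ✓; |AS| = 7.000 ✓; ∠(AS, SH) = 90.00° ✓; |SH| = 31.00 ✓; |PH| = 34.06 ✓.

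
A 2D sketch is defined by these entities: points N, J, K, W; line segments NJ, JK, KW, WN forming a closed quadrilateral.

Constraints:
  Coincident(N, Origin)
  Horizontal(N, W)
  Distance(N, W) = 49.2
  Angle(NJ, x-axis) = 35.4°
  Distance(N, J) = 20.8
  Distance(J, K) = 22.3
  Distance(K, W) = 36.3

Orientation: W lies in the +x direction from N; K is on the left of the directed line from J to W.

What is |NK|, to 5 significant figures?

42.421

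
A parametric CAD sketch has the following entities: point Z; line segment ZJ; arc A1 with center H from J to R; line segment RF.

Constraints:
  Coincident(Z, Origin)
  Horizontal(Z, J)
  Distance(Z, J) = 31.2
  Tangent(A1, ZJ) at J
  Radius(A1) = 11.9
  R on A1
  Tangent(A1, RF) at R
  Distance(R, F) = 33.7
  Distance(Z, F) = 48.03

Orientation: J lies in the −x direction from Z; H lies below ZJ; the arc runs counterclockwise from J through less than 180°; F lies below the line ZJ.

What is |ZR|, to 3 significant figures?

44.7

Z is at the origin; ZJ is horizontal with |ZJ| = 31.2 and J on the −x side, so J = (-31.2, 0.00). The tangent condition forces HJ to be normal to ZJ, so H = J + (0, -11.9) = (-31.2, -11.9). Since HR ⟂ RF (tangency), |HF| = √(11.9² + 33.7²) = 35.7 regardless of where R sits on A1. So F lies on both circle(Z, 48.03) and circle(H, 35.7); the below-ZJ intersection is F = (-17.3, -44.8). R is the foot of the tangent from F: R = (-40.0, -19.9).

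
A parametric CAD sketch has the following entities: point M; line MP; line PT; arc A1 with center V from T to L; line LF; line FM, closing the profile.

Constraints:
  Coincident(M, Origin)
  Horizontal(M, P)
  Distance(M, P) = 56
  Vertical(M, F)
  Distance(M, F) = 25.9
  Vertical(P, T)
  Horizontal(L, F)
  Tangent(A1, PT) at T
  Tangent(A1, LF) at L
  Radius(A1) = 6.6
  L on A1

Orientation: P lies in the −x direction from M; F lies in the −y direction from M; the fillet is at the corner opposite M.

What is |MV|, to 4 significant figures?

53.04

M is at the origin; M and P share the same y with |MP| = 56.0 and P on the −x side, so P = (-56.00, 0.000). M and F share the same x with |MF| = 25.9 and F on the −y side, so F = (0.000, -25.90). The virtual corner opposite M is at (-56.00, -25.90). The tangent condition forces VT to be normal to PT and A1 meets LF tangentially, so VL is at right angles to LF, with radius 6.6, so the center V sits 6.6 in from both sides at V = (-49.40, -19.30). Then |MV| = |V − M| = 53.04.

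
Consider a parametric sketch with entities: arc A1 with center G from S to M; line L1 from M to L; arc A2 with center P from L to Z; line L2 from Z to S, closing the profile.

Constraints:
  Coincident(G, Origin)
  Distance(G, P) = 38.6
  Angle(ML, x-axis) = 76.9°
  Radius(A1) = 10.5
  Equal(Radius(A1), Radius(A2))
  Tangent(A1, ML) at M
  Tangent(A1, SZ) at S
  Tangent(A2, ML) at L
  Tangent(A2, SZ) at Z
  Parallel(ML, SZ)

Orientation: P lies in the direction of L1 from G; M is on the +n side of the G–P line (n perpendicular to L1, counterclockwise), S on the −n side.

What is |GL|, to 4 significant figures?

40.00

The slot axis is L1's direction at 76.9°, so u = (cos 76.9°, sin 76.9°) = (0.2267, 0.9740) and n = (−sin 76.9°, cos 76.9°) = (-0.9740, 0.2267). G is at the origin and P lies 38.6 along u from G, so P = 38.6·u = (8.749, 37.60). Tangency of A1 to both parallel lines with radius 10.5 puts M and S at G ± 10.5·n: M = (-10.23, 2.380), S = (10.23, -2.380). Equal radii place L and Z the same way about P: L = P + 10.5·n = (-1.478, 39.98), Z = P − 10.5·n = (18.98, 35.22). Then |GL| = |L − G| = 40.00.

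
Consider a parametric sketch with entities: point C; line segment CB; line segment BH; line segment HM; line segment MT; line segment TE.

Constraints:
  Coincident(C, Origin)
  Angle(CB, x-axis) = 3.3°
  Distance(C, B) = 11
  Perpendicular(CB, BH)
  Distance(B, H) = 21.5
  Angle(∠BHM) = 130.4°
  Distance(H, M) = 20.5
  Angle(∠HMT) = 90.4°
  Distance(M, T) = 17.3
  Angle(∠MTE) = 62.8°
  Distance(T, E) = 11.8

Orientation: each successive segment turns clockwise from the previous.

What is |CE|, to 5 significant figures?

19.431

∠HMT = 90.4° gives MT at 134.10° from the x-axis; with |MT| = 17.3, T = (-14.641, -22.571). ∠MTE = 62.8° gives TE at 16.900° from the x-axis; with |TE| = 11.8, E = (-3.3503, -19.140). Then |CE| = |E − C| = 19.431.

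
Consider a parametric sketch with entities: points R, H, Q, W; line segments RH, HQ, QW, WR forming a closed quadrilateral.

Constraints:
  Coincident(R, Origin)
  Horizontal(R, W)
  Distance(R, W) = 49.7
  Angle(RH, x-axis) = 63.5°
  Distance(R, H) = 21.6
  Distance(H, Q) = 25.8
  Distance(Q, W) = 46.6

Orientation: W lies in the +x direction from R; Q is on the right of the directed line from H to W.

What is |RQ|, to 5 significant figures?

6.6782

R is at the origin; R and W share the same y with |RW| = 49.7 and W in +x, so W = (49.7, 0). RH runs at 63.5° with |RH| = 21.6, so H = (9.6379, 19.331). Q is determined by |HQ| = 25.8 and |QW| = 46.6 together: it lies at the intersection of circle(H, 25.8) and circle(W, 46.6). With |HW| = 44.482, the foot of the radical line on HW is 5.3137 from H and the perpendicular offset is √(25.8² − 5.3137²) = 25.247. Taking the right-of-HW solution: Q = (3.4520, -5.7169).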